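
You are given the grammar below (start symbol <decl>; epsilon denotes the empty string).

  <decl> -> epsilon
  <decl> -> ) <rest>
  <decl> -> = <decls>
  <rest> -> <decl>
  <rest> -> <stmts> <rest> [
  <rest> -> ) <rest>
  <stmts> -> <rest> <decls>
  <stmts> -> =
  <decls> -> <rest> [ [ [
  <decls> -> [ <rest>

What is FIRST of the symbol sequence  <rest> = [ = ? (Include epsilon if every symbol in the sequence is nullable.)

Add FIRST(<rest>)\{epsilon} = { ), =, [ }; <rest> is nullable, continue.
= is a terminal; add {=} and stop.

{ ), =, [ }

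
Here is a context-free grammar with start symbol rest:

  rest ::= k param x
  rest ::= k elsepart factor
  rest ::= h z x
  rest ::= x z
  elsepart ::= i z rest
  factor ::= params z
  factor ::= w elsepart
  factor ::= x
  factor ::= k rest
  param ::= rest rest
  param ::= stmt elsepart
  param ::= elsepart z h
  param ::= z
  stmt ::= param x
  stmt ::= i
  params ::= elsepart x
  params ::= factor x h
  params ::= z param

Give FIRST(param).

{ h, i, k, x, z }

From param ::= rest rest: add FIRST(rest) = { h, k, x }.
From param ::= stmt elsepart: add FIRST(stmt) = { h, i, k, x, z }.
From param ::= elsepart z h: add FIRST(elsepart) = { i }.
param ::= z contributes {z}.
Union: FIRST(param) = { h, i, k, x, z }.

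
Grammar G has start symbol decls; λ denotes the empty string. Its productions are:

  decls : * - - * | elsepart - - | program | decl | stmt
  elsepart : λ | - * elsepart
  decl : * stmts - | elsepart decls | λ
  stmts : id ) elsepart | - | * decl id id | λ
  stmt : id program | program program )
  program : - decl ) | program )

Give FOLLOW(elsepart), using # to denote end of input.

In decls : elsepart - -: add FIRST(- -) = { - }.
In elsepart : - * elsepart: elsepart is at the end, add FOLLOW(elsepart) = { #, ), *, -, id }.
In decl : elsepart decls: add FIRST(decls)\{λ} = { *, -, id }.
  Since decls is nullable, also add FOLLOW(decl) = { #, ), id }.
In stmts : id ) elsepart: elsepart is at the end, add FOLLOW(stmts) = { - }.
Union: FOLLOW(elsepart) = { #, ), *, -, id }.

{ #, ), *, -, id }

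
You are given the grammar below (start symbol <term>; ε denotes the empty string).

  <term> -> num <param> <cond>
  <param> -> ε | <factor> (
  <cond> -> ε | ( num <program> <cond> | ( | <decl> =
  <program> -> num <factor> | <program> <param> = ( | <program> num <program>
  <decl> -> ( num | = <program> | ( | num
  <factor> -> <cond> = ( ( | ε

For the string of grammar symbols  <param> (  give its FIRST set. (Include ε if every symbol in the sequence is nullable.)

Add FIRST(<param>)\{ε} = { (, =, num }; <param> is nullable, continue.
( is a terminal; add {(} and stop.

{ (, =, num }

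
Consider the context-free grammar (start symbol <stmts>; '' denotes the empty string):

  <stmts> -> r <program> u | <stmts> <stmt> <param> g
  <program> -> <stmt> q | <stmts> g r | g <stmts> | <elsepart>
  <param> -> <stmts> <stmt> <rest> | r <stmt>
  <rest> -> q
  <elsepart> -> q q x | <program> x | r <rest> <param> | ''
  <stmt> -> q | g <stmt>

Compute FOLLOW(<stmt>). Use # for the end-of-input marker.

{ g, q, r, u, x }

In <stmts> -> <stmts> <stmt> <param> g: add FIRST(<param> g) = { r }.
In <program> -> <stmt> q: add FIRST(q) = { q }.
In <param> -> <stmts> <stmt> <rest>: add FIRST(<rest>) = { q }.
In <param> -> r <stmt>: <stmt> is at the end, add FOLLOW(<param>) = { g, u, x }.
In <stmt> -> g <stmt>: <stmt> is at the end, add FOLLOW(<stmt>) = { g, q, r, u, x }.
Union: FOLLOW(<stmt>) = { g, q, r, u, x }.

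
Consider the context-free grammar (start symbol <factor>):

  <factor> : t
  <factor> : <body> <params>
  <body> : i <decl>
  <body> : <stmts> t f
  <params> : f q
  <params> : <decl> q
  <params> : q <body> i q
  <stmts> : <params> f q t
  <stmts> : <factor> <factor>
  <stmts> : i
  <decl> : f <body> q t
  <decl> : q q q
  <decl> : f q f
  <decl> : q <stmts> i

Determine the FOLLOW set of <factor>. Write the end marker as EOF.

<factor> is the start symbol, so EOF ∈ FOLLOW(<factor>).
In <stmts> : <factor> <factor>: add FIRST(<factor>) = { f, i, q, t }.
In <stmts> : <factor> <factor>: <factor> is at the end, add FOLLOW(<stmts>) = { i, t }.
Union: FOLLOW(<factor>) = { EOF, f, i, q, t }.

{ EOF, f, i, q, t }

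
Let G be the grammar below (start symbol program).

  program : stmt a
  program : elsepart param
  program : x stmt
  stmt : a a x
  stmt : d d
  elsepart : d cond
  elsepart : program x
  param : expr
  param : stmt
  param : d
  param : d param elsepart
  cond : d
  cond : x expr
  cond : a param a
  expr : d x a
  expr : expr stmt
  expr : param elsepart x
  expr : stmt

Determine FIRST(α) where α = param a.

{ a, d }

Add FIRST(param) = { a, d }; param is not nullable, stop.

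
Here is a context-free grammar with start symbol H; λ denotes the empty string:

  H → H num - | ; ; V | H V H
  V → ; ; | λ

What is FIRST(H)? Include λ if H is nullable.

{ ; }

From H → H num -: add FIRST(H) = { ; }.
H → ; ; V contributes {;}.
From H → H V H: add FIRST(H) = { ; }.
Union: FIRST(H) = { ; }.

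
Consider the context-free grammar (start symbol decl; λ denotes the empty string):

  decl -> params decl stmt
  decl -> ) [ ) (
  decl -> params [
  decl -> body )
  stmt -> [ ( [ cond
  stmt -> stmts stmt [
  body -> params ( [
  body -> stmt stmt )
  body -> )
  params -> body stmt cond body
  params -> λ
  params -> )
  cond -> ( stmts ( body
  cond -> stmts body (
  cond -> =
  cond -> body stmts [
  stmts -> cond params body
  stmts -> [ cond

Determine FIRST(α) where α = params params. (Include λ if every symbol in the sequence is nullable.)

{ (, ), =, [, λ }

Add FIRST(params)\{λ} = { (, ), =, [ }; params is nullable, continue.
Add FIRST(params)\{λ} = { (, ), =, [ }; params is nullable, continue.
Every symbol is nullable, so include λ.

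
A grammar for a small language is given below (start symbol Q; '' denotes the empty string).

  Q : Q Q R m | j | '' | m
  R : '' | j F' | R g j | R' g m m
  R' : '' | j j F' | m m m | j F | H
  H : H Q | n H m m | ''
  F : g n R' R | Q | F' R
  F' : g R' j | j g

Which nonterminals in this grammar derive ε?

{ F, H, Q, R, R' }

Directly nullable (have an ''-production): Q, R, R', H.
F : Q with every symbol nullable, so F is nullable.
No other nonterminal has a production whose RHS symbols are all nullable.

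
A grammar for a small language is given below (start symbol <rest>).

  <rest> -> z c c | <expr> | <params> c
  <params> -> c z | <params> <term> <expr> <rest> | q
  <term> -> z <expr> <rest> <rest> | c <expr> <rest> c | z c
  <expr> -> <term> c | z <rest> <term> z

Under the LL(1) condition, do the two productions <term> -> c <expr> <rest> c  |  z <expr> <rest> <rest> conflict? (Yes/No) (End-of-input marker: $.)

FIRST(c <expr> <rest> c) = { c } and FIRST(z <expr> <rest> <rest>) = { z }.
The FIRST sets are disjoint and neither alternative is nullable — no conflict.

No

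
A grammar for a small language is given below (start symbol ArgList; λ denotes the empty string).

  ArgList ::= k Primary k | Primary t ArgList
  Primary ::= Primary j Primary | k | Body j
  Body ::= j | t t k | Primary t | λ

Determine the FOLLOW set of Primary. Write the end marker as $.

{ j, k, t }

In ArgList ::= k Primary k: add FIRST(k) = { k }.
In ArgList ::= Primary t ArgList: add FIRST(t ArgList) = { t }.
In Primary ::= Primary j Primary: add FIRST(j Primary) = { j }.
In Primary ::= Primary j Primary: Primary is at the end, add FOLLOW(Primary) = { j, k, t }.
In Body ::= Primary t: add FIRST(t) = { t }.
Union: FOLLOW(Primary) = { j, k, t }.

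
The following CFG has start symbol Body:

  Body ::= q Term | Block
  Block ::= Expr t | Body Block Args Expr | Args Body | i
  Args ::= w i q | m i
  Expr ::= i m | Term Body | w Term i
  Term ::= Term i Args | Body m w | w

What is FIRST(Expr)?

{ i, m, q, w }

Expr ::= i m contributes {i}.
From Expr ::= Term Body: add FIRST(Term) = { i, m, q, w }.
Expr ::= w Term i contributes {w}.
Union: FIRST(Expr) = { i, m, q, w }.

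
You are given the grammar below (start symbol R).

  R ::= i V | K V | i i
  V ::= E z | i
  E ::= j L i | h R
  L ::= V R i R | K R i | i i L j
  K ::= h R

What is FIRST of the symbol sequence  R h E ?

{ h, i }

Add FIRST(R) = { h, i }; R is not nullable, stop.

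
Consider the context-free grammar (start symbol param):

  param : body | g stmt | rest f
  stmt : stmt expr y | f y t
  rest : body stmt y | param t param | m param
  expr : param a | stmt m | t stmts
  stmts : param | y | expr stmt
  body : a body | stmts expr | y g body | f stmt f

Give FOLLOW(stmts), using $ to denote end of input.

In expr : t stmts: stmts is at the end, add FOLLOW(expr) = { $, a, f, g, m, t, y }.
In body : stmts expr: add FIRST(expr) = { a, f, g, m, t, y }.
Union: FOLLOW(stmts) = { $, a, f, g, m, t, y }.

{ $, a, f, g, m, t, y }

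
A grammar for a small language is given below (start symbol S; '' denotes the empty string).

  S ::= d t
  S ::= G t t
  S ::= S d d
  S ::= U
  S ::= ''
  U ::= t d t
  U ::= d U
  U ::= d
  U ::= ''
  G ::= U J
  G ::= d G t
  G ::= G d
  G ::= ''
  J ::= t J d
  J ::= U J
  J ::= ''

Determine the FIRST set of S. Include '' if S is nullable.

{ d, t, '' }

S ::= d t contributes {d}.
From S ::= G t t: G nullable, take FIRST(G) ∪ {t} = { d, t }.
From S ::= S d d: S nullable, take FIRST(S) ∪ {d} = { d, t }.
From S ::= U: add FIRST(U) = { d, t, '' } (including '' since U is nullable).
S ::= '' contributes ''.
Union: FIRST(S) = { d, t, '' }.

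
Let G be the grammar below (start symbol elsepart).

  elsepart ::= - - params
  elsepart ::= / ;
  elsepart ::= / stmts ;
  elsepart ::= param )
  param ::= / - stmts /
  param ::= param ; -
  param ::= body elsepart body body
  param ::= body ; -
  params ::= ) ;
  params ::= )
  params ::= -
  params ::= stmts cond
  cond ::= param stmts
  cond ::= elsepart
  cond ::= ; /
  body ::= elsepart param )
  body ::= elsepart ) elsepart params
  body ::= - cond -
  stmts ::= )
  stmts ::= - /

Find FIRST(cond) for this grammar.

From cond ::= param stmts: add FIRST(param) = { -, / }.
From cond ::= elsepart: add FIRST(elsepart) = { -, / }.
cond ::= ; / contributes {;}.
Union: FIRST(cond) = { -, /, ; }.

{ -, /, ; }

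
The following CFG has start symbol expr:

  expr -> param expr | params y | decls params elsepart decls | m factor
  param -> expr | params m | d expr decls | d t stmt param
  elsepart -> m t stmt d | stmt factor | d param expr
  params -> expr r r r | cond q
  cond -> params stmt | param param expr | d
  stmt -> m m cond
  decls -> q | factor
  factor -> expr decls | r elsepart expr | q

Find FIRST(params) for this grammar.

From params -> expr r r r: add FIRST(expr) = { d, m, q, r }.
From params -> cond q: add FIRST(cond) = { d, m, q, r }.
Union: FIRST(params) = { d, m, q, r }.

{ d, m, q, r }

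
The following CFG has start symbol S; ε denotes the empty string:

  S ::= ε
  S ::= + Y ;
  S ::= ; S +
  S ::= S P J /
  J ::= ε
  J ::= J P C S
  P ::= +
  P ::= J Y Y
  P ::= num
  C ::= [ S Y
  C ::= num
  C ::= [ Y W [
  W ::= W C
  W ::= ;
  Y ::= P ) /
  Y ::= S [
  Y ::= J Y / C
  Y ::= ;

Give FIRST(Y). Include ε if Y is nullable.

From Y ::= P ) /: add FIRST(P) = { +, ;, [, num }.
From Y ::= S [: S nullable, take FIRST(S) ∪ {[} = { +, ;, [, num }.
From Y ::= J Y / C: J nullable, take FIRST(J) ∪ FIRST(Y) = { +, ;, [, num }.
Y ::= ; contributes {;}.
Union: FIRST(Y) = { +, ;, [, num }.

{ +, ;, [, num }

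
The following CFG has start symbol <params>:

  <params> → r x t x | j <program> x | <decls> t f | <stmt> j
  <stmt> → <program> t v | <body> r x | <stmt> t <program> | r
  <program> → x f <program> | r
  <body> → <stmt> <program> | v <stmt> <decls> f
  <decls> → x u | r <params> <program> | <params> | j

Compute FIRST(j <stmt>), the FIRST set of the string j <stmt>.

j is a terminal; add {j} and stop.

{ j }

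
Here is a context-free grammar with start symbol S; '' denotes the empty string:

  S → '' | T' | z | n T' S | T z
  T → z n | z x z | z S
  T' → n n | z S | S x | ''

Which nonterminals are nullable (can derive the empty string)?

Directly nullable (have an ''-production): S, T'.
No other nonterminal has a production whose RHS symbols are all nullable.

{ S, T' }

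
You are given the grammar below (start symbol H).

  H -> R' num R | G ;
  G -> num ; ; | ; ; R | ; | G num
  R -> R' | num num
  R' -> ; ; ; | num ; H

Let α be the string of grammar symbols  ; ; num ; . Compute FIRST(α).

{ ; }

; is a terminal; add {;} and stop.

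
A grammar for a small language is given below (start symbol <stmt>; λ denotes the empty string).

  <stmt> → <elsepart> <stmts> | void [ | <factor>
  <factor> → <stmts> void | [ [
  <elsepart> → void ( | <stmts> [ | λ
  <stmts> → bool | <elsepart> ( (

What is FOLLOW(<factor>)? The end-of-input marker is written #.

In <stmt> → <factor>: <factor> is at the end, add FOLLOW(<stmt>) = { # }.
Union: FOLLOW(<factor>) = { # }.

{ # }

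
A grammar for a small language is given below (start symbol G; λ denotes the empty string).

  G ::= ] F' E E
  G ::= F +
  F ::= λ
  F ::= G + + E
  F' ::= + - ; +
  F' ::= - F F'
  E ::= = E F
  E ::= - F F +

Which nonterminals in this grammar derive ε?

{ F }

Directly nullable (have an λ-production): F.
No other nonterminal has a production whose RHS symbols are all nullable.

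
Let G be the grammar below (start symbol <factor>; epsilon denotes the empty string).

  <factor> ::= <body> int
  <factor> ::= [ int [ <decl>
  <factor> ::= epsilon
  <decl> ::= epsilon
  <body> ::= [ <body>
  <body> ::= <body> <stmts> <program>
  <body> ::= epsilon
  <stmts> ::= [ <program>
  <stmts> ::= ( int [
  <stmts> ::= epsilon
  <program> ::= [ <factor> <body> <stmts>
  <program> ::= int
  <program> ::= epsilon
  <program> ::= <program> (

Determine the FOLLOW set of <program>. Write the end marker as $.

In <body> ::= <body> <stmts> <program>: <program> is at the end, add FOLLOW(<body>) = { (, [, int }.
In <stmts> ::= [ <program>: <program> is at the end, add FOLLOW(<stmts>) = { (, [, int }.
In <program> ::= <program> (: add FIRST(() = { ( }.
Union: FOLLOW(<program>) = { (, [, int }.

{ (, [, int }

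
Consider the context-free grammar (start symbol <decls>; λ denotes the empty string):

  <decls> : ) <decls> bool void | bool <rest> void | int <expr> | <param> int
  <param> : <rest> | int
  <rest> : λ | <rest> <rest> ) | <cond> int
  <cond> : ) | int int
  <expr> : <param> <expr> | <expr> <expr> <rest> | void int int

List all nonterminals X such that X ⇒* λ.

Directly nullable (have an λ-production): <rest>.
<param> : <rest> with every symbol nullable, so <param> is nullable.
No other nonterminal has a production whose RHS symbols are all nullable.

{ <param>, <rest> }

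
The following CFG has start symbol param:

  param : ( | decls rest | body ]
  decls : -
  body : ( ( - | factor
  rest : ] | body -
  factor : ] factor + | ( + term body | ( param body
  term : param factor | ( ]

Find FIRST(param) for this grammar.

{ (, -, ] }

param : ( contributes {(}.
From param : decls rest: add FIRST(decls) = { - }.
From param : body ]: add FIRST(body) = { (, ] }.
Union: FIRST(param) = { (, -, ] }.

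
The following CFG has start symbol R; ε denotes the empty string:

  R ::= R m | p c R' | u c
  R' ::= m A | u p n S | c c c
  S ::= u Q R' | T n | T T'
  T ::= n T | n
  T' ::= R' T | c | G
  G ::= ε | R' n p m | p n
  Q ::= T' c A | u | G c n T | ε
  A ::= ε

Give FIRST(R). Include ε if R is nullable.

From R ::= R m: add FIRST(R) = { p, u }.
R ::= p c R' contributes {p}.
R ::= u c contributes {u}.
Union: FIRST(R) = { p, u }.

{ p, u }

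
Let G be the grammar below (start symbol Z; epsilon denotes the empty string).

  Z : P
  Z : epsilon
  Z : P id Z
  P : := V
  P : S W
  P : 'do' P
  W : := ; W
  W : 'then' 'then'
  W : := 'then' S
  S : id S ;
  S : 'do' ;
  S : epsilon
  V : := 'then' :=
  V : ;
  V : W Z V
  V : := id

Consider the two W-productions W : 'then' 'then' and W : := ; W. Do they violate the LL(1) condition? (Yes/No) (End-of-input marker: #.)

FIRST('then' 'then') = { 'then' } and FIRST(:= ; W) = { := }.
The FIRST sets are disjoint and neither alternative is nullable — no conflict.

No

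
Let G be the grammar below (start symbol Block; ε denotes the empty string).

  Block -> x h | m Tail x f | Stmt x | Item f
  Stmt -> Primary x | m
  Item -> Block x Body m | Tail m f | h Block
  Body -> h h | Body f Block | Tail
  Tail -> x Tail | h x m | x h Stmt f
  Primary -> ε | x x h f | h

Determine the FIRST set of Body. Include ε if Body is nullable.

Body -> h h contributes {h}.
From Body -> Body f Block: add FIRST(Body) = { h, x }.
From Body -> Tail: add FIRST(Tail) = { h, x }.
Union: FIRST(Body) = { h, x }.

{ h, x }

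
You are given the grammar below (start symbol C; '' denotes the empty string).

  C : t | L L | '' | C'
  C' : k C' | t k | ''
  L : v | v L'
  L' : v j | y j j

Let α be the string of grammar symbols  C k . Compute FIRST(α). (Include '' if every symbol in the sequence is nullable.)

Add FIRST(C)\{''} = { k, t, v }; C is nullable, continue.
k is a terminal; add {k} and stop.

{ k, t, v }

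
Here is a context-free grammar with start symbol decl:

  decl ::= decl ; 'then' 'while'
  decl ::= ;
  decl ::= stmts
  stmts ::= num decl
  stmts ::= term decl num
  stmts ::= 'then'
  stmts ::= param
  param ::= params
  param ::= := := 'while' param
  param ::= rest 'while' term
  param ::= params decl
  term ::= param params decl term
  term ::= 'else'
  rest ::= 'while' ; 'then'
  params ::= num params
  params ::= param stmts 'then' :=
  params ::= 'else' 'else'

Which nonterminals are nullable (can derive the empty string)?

No nonterminal has an empty production or an RHS whose symbols are all nullable.

{ } (none)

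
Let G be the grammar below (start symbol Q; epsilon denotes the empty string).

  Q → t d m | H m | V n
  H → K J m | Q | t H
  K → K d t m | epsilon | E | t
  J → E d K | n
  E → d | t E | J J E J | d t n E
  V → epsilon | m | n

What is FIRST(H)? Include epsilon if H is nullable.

From H → K J m: K nullable, take FIRST(K) ∪ FIRST(J) = { d, n, t }.
From H → Q: add FIRST(Q) = { d, m, n, t }.
H → t H contributes {t}.
Union: FIRST(H) = { d, m, n, t }.

{ d, m, n, t }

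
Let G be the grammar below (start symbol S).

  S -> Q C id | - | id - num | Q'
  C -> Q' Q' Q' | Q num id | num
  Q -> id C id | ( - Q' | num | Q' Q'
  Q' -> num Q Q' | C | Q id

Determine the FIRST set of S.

From S -> Q C id: add FIRST(Q) = { (, id, num }.
S -> - contributes {-}.
S -> id - num contributes {id}.
From S -> Q': add FIRST(Q') = { (, id, num }.
Union: FIRST(S) = { (, -, id, num }.

{ (, -, id, num }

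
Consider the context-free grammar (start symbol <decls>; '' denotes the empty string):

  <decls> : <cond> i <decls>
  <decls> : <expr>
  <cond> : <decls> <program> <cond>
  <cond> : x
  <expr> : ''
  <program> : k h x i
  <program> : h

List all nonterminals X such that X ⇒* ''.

{ <decls>, <expr> }

Directly nullable (have an ''-production): <expr>.
<decls> : <expr> with every symbol nullable, so <decls> is nullable.
No other nonterminal has a production whose RHS symbols are all nullable.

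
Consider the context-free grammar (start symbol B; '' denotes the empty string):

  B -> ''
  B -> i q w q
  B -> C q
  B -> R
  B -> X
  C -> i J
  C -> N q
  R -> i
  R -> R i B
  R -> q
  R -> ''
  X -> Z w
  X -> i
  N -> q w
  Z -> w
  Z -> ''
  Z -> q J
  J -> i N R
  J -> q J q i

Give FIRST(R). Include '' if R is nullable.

{ i, q, '' }

R -> i contributes {i}.
From R -> R i B: R nullable, take FIRST(R) ∪ {i} = { i, q }.
R -> q contributes {q}.
R -> '' contributes ''.
Union: FIRST(R) = { i, q, '' }.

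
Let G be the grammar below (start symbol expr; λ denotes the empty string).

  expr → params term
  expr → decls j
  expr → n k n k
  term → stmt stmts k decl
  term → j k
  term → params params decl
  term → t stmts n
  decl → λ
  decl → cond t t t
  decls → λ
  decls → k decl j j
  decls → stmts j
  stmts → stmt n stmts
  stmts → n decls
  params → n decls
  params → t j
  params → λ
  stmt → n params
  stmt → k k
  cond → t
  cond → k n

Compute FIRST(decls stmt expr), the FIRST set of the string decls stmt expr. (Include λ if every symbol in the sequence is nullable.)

{ k, n }

Add FIRST(decls)\{λ} = { k, n }; decls is nullable, continue.
Add FIRST(stmt) = { k, n }; stmt is not nullable, stop.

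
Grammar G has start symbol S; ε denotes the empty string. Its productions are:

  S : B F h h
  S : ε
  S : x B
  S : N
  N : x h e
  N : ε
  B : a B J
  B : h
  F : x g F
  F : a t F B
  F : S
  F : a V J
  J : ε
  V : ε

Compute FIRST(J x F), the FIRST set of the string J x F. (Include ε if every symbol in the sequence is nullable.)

{ x }

Add FIRST(J)\{ε} = {  }; J is nullable, continue.
x is a terminal; add {x} and stop.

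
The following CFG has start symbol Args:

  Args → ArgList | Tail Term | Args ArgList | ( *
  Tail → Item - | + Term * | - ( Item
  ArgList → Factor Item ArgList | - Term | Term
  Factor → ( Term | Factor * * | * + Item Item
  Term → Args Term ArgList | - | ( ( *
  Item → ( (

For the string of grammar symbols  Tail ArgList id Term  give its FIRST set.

Add FIRST(Tail) = { (, +, - }; Tail is not nullable, stop.

{ (, +, - }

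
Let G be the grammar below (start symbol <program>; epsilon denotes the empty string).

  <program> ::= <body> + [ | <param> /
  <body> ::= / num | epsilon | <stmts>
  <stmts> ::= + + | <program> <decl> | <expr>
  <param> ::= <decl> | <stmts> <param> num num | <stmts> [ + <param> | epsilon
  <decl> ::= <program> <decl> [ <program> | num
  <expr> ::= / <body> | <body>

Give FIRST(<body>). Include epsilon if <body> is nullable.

{ +, /, [, num, epsilon }

<body> ::= / num contributes {/}.
<body> ::= epsilon contributes epsilon.
From <body> ::= <stmts>: add FIRST(<stmts>) = { +, /, [, num, epsilon } (including epsilon since <stmts> is nullable).
Union: FIRST(<body>) = { +, /, [, num, epsilon }.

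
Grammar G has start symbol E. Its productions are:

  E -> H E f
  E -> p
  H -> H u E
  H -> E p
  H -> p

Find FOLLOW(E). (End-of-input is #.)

E is the start symbol, so # ∈ FOLLOW(E).
In E -> H E f: add FIRST(f) = { f }.
In H -> H u E: E is at the end, add FOLLOW(H) = { p, u }.
In H -> E p: add FIRST(p) = { p }.
Union: FOLLOW(E) = { #, f, p, u }.

{ #, f, p, u }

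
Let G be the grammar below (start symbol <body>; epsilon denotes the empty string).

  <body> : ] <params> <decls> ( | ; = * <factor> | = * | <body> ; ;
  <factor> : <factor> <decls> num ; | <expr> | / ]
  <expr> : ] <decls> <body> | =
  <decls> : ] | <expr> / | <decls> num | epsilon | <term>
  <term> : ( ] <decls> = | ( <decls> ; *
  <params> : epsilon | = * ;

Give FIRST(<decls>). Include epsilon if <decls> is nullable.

{ (, =, ], num, epsilon }

<decls> : ] contributes {]}.
From <decls> : <expr> /: add FIRST(<expr>) = { =, ] }.
From <decls> : <decls> num: <decls> nullable, take FIRST(<decls>) ∪ {num} = { (, =, ], num }.
<decls> : epsilon contributes epsilon.
From <decls> : <term>: add FIRST(<term>) = { ( }.
Union: FIRST(<decls>) = { (, =, ], num, epsilon }.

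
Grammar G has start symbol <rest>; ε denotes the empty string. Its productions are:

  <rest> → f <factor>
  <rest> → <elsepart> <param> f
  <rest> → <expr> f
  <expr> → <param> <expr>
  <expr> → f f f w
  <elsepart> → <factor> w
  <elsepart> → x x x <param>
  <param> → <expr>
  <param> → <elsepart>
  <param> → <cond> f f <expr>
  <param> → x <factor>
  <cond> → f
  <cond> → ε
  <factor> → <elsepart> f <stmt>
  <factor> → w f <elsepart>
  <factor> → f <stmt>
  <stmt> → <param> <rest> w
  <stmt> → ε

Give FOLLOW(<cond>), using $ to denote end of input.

{ f }

In <param> → <cond> f f <expr>: add FIRST(f f <expr>) = { f }.
Union: FOLLOW(<cond>) = { f }.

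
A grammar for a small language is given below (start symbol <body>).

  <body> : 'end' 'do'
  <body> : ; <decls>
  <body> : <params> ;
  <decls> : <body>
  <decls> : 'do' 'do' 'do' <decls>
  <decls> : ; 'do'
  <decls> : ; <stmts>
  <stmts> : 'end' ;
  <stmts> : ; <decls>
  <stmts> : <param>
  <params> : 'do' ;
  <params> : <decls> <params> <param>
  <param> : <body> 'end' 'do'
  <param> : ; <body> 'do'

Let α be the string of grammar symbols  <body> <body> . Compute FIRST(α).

{ 'do', 'end', ; }

Add FIRST(<body>) = { 'do', 'end', ; }; <body> is not nullable, stop.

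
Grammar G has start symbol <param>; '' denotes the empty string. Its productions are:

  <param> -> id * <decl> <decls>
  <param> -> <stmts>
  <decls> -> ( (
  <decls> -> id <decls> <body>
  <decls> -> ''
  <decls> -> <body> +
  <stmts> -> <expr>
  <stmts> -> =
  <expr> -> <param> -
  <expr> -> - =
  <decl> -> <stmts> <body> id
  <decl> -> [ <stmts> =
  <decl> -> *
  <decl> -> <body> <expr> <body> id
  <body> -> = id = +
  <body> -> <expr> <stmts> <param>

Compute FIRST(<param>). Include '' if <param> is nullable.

{ -, =, id }

<param> -> id * <decl> <decls> contributes {id}.
From <param> -> <stmts>: add FIRST(<stmts>) = { -, =, id }.
Union: FIRST(<param>) = { -, =, id }.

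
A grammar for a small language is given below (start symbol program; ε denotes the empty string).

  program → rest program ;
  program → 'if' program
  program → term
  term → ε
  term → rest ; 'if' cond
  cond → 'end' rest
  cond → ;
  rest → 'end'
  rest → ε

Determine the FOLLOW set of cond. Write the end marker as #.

{ #, ; }

In term → rest ; 'if' cond: cond is at the end, add FOLLOW(term) = { #, ; }.
Union: FOLLOW(cond) = { #, ; }.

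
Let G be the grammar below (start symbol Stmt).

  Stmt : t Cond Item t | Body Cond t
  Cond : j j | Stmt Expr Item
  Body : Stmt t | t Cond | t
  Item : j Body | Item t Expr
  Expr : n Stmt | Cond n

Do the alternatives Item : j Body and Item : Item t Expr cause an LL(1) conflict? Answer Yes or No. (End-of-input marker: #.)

Yes

FIRST(j Body) = { j } and FIRST(Item t Expr) = { j }.
Both contain j, so the two alternatives are not disjoint — LL(1) conflict.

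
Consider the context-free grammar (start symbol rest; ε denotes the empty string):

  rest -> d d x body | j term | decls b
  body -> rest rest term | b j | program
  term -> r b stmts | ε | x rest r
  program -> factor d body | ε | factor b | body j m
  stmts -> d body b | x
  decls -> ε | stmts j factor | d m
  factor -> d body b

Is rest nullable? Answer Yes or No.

No

Nullable nonterminals: body, decls, program, term.
No production of rest has an RHS whose symbols are all nullable, so rest is not nullable.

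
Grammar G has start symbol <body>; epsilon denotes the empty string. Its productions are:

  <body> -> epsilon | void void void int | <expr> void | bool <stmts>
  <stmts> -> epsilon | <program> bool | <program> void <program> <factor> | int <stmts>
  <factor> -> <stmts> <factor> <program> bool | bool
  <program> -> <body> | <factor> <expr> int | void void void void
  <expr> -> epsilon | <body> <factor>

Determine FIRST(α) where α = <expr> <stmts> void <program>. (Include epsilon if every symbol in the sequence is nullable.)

Add FIRST(<expr>)\{epsilon} = { bool, int, void }; <expr> is nullable, continue.
Add FIRST(<stmts>)\{epsilon} = { bool, int, void }; <stmts> is nullable, continue.
void is a terminal; add {void} and stop.

{ bool, int, void }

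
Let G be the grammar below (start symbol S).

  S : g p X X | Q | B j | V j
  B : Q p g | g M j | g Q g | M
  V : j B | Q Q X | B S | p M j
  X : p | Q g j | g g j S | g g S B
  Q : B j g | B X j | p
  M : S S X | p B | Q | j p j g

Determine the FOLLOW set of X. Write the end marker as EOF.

In S : g p X X: add FIRST(X) = { g, j, p }.
In S : g p X X: X is at the end, add FOLLOW(S) = { EOF, g, j, p }.
In V : Q Q X: X is at the end, add FOLLOW(V) = { j }.
In Q : B X j: add FIRST(j) = { j }.
In M : S S X: X is at the end, add FOLLOW(M) = { EOF, g, j, p }.
Union: FOLLOW(X) = { EOF, g, j, p }.

{ EOF, g, j, p }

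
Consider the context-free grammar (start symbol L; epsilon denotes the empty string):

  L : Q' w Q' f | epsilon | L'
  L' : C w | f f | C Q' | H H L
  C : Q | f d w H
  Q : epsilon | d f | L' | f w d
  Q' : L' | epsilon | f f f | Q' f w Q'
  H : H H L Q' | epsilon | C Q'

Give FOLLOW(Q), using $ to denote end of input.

In C : Q: Q is at the end, add FOLLOW(C) = { $, d, f, w }.
Union: FOLLOW(Q) = { $, d, f, w }.

{ $, d, f, w }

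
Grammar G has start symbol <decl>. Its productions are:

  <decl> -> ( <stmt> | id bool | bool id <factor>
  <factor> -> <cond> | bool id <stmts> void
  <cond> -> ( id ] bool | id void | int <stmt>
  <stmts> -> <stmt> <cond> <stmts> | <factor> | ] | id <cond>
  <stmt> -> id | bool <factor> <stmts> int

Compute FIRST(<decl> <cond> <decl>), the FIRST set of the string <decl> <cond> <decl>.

{ (, bool, id }

Add FIRST(<decl>) = { (, bool, id }; <decl> is not nullable, stop.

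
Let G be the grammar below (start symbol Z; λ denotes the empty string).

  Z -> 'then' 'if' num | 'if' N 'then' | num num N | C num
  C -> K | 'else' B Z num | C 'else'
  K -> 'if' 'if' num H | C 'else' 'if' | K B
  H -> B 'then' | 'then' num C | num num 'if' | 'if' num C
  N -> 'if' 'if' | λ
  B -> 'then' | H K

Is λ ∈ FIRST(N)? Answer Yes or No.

Yes

N has an λ-production, so N ⇒ λ.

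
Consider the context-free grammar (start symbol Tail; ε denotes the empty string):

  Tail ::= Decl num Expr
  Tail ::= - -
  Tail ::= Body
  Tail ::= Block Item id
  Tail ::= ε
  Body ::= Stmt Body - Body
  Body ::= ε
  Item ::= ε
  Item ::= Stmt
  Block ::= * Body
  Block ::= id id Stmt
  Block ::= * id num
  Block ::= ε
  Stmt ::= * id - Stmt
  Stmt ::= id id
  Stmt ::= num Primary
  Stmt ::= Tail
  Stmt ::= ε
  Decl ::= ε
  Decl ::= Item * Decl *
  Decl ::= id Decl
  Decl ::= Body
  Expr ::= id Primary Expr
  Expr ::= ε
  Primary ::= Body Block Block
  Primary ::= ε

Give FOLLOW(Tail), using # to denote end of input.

Tail is the start symbol, so # ∈ FOLLOW(Tail).
In Stmt ::= Tail: Tail is at the end, add FOLLOW(Stmt) = { #, *, -, id, num }.
Union: FOLLOW(Tail) = { #, *, -, id, num }.

{ #, *, -, id, num }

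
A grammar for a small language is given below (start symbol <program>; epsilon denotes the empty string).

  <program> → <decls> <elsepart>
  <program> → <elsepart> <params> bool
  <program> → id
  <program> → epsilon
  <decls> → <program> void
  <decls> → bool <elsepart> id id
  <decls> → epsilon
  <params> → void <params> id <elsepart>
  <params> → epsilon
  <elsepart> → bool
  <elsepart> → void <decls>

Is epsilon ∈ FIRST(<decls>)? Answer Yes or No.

Yes

<decls> has an epsilon-production, so <decls> ⇒ epsilon.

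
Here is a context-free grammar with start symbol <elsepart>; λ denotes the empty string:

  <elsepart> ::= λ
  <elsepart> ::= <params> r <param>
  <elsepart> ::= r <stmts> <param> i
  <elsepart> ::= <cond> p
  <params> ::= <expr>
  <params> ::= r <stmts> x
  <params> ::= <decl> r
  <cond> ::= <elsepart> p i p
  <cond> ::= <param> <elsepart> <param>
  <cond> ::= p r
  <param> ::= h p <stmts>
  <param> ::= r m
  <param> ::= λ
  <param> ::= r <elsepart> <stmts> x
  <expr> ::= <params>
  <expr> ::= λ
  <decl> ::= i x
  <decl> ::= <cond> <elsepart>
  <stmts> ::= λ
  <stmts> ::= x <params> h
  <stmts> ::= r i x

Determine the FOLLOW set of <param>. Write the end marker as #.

In <elsepart> ::= <params> r <param>: <param> is at the end, add FOLLOW(<elsepart>) = { #, h, i, p, r, x }.
In <elsepart> ::= r <stmts> <param> i: add FIRST(i) = { i }.
In <cond> ::= <param> <elsepart> <param>: add FIRST(<elsepart> <param>)\{λ} = { h, i, p, r }.
  Since <elsepart> <param> is nullable, also add FOLLOW(<cond>) = { h, i, p, r }.
In <cond> ::= <param> <elsepart> <param>: <param> is at the end, add FOLLOW(<cond>) = { h, i, p, r }.
Union: FOLLOW(<param>) = { #, h, i, p, r, x }.

{ #, h, i, p, r, x }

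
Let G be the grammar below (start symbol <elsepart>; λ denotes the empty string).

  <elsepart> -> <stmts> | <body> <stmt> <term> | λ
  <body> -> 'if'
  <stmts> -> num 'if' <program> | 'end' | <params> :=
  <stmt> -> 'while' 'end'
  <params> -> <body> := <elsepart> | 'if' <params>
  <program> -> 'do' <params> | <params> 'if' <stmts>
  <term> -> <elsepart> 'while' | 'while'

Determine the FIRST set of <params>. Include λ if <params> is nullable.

{ 'if' }

From <params> -> <body> := <elsepart>: add FIRST(<body>) = { 'if' }.
<params> -> 'if' <params> contributes {'if'}.
Union: FIRST(<params>) = { 'if' }.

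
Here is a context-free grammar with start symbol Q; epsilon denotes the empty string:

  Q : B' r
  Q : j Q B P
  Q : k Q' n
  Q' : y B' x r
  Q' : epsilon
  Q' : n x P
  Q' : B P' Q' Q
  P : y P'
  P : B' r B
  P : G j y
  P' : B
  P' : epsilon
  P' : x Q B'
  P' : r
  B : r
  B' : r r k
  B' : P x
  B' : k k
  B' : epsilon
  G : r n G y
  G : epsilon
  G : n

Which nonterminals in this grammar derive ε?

{ B', G, P', Q' }

Directly nullable (have an epsilon-production): Q', P', B', G.
No other nonterminal has a production whose RHS symbols are all nullable.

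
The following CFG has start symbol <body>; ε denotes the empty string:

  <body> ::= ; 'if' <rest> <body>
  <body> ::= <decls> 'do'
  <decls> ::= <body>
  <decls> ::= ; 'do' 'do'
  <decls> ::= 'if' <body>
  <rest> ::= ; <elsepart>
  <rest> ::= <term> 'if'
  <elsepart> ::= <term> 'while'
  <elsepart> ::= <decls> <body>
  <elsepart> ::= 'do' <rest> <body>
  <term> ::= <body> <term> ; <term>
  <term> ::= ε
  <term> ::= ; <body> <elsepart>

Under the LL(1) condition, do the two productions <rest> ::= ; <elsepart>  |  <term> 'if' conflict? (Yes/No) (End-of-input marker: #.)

Yes

FIRST(; <elsepart>) = { ; } and FIRST(<term> 'if') = { 'if', ; }.
Both contain ;, so the two alternatives are not disjoint — LL(1) conflict.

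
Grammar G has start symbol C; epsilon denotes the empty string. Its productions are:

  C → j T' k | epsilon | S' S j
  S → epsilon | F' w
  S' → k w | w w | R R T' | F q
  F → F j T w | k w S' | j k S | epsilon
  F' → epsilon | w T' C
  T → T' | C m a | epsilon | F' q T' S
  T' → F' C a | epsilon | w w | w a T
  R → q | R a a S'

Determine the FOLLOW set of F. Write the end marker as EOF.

{ j, q }

In S' → F q: add FIRST(q) = { q }.
In F → F j T w: add FIRST(j T w) = { j }.
Union: FOLLOW(F) = { j, q }.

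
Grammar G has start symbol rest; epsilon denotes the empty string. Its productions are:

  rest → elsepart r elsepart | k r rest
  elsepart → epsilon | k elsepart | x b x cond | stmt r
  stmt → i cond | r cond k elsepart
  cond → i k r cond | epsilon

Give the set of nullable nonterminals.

Directly nullable (have an epsilon-production): elsepart, cond.
No other nonterminal has a production whose RHS symbols are all nullable.

{ cond, elsepart }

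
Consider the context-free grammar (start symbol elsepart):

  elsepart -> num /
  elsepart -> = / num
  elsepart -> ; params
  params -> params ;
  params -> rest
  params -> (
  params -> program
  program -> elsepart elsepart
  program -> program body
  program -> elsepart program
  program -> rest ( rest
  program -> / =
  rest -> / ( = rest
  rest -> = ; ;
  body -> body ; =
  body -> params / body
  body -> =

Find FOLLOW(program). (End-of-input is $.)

In params -> program: program is at the end, add FOLLOW(params) = { $, (, /, ;, =, num }.
In program -> program body: add FIRST(body) = { (, /, ;, =, num }.
In program -> elsepart program: program is at the end, add FOLLOW(program) = { $, (, /, ;, =, num }.
Union: FOLLOW(program) = { $, (, /, ;, =, num }.

{ $, (, /, ;, =, num }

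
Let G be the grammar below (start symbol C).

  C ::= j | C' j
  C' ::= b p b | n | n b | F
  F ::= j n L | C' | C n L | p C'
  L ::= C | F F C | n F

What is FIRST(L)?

{ b, j, n, p }

From L ::= C: add FIRST(C) = { b, j, n, p }.
From L ::= F F C: add FIRST(F) = { b, j, n, p }.
L ::= n F contributes {n}.
Union: FIRST(L) = { b, j, n, p }.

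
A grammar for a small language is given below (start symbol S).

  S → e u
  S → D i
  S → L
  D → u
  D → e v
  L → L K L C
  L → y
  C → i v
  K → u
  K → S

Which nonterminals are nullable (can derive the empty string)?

{ } (none)

No nonterminal has an empty production or an RHS whose symbols are all nullable.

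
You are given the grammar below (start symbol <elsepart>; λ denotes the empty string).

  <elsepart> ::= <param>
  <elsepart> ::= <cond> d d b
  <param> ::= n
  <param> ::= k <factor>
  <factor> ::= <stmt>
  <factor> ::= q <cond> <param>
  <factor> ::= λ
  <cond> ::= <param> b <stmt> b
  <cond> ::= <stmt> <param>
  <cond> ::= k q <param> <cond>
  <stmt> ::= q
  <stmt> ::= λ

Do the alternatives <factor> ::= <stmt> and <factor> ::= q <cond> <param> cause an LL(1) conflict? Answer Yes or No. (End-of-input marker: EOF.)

Yes

FIRST(<stmt>) = { q, λ } and FIRST(q <cond> <param>) = { q }.
Both contain q, so the two alternatives are not disjoint — LL(1) conflict.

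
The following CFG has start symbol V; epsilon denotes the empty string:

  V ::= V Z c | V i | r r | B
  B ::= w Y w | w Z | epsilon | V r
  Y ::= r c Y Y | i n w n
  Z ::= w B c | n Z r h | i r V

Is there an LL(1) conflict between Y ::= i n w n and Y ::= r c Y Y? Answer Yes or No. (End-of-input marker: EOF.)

No

FIRST(i n w n) = { i } and FIRST(r c Y Y) = { r }.
The FIRST sets are disjoint and neither alternative is nullable — no conflict.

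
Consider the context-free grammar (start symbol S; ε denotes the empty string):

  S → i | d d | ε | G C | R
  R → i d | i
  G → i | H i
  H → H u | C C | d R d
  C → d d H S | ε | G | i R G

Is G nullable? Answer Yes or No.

No

Nullable nonterminals: C, H, S.
No production of G has an RHS whose symbols are all nullable, so G is not nullable.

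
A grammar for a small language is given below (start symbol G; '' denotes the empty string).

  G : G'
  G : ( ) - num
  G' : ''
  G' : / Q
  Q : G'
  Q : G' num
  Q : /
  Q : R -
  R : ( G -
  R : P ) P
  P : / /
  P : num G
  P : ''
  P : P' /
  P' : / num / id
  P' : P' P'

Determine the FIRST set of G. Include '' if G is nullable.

From G : G': add FIRST(G') = { /, '' } (including '' since G' is nullable).
G : ( ) - num contributes {(}.
Union: FIRST(G) = { (, /, '' }.

{ (, /, '' }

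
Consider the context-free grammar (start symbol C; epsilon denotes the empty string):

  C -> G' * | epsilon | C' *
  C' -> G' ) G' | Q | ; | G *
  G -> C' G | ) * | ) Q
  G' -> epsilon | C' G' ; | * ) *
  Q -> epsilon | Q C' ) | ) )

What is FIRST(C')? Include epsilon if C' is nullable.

From C' -> G' ) G': G' nullable, take FIRST(G') ∪ {)} = { ), *, ; }.
From C' -> Q: add FIRST(Q) = { ), *, ;, epsilon } (including epsilon since Q is nullable).
C' -> ; contributes {;}.
From C' -> G *: add FIRST(G) = { ), *, ; }.
Union: FIRST(C') = { ), *, ;, epsilon }.

{ ), *, ;, epsilon }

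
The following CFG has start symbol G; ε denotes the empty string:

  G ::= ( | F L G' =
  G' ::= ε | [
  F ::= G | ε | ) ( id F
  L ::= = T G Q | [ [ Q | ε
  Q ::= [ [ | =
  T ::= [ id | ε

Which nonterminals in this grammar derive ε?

Directly nullable (have an ε-production): G', F, L, T.
No other nonterminal has a production whose RHS symbols are all nullable.

{ F, G', L, T }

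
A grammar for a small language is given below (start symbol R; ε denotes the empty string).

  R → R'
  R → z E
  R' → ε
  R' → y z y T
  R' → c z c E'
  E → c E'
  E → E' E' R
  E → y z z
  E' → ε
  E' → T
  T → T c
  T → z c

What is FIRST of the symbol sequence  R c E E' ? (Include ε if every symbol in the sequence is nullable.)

{ c, y, z }

Add FIRST(R)\{ε} = { c, y, z }; R is nullable, continue.
c is a terminal; add {c} and stop.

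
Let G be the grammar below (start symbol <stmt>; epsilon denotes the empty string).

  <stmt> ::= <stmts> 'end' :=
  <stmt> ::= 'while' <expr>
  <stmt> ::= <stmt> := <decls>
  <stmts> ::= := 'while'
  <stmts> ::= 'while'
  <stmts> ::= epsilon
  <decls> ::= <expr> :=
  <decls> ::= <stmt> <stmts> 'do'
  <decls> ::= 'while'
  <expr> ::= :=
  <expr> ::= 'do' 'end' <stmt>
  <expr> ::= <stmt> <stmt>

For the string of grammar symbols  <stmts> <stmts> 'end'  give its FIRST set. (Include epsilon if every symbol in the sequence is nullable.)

Add FIRST(<stmts>)\{epsilon} = { 'while', := }; <stmts> is nullable, continue.
Add FIRST(<stmts>)\{epsilon} = { 'while', := }; <stmts> is nullable, continue.
'end' is a terminal; add {'end'} and stop.

{ 'end', 'while', := }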